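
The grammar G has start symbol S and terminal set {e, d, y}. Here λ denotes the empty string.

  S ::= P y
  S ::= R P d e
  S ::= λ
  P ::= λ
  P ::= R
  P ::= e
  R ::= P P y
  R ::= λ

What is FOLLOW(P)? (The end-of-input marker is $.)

{d, e, y}

FIRST(S): from S::=P y we get {e, y}; from S::=R P d e we get {d, e, y}; from S::=λ we get {λ}. So FIRST(S) = {λ, d, e, y}.
FIRST(P): from P::=λ we get {λ}; from P::=R we get {λ, e, y}; from P::=e we get {e}. So FIRST(P) = {λ, e, y}.
FIRST(R): from R::=P P y we get {e, y}; from R::=λ we get {λ}. So FIRST(R) = {λ, e, y}.
FOLLOW(S) includes $ since S is the start symbol.
FOLLOW(S): S appears on no right-hand side. Thus FOLLOW(S) = {$}.
FOLLOW(P): in S::=P y, P is followed by y with FIRST {y}; in S::=R P d e, P is followed by d e with FIRST {d}; in R::=P P y (occurrence 1), P is followed by P y with FIRST {e, y}; in R::=P P y (occurrence 2), P is followed by y with FIRST {y}. Thus FOLLOW(P) = {d, e, y}.
FOLLOW(R): in S::=R P d e, R is followed by P d e with FIRST {d, e, y}; in P::=R, the suffix after R is empty, so FOLLOW(R) ⊇ FOLLOW(P) = {d, e, y}. Thus FOLLOW(R) = {d, e, y}.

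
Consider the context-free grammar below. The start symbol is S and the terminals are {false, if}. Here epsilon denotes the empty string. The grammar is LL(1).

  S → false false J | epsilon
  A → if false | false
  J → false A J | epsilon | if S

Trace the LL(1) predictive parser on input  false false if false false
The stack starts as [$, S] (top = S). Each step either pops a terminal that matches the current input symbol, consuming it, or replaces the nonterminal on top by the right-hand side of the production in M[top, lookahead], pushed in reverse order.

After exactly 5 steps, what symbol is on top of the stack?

step 1: stack=$ S  input=false false if false false $  — expand S → false false J
step 2: stack=$ J false false  input=false false if false false $  — match false
step 3: stack=$ J false  input=false if false false $  — match false
step 4: stack=$ J  input=if false false $  — expand J → if S
step 5: stack=$ S if  input=if false false $  — match if
Stack after step 5: $ S (top = S).

S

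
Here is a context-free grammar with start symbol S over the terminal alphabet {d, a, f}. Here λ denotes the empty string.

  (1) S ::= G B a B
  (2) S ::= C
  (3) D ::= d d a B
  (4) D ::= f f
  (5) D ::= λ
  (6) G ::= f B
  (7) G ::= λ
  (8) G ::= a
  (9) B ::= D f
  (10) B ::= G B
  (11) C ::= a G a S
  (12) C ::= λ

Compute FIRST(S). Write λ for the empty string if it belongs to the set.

{λ, a, d, f}

FIRST(D) = {λ, d, f}
FIRST(G) = {λ, a, f}
FIRST(C) = {λ, a}
FIRST(B) = {a, d, f}  (via D f, G B)
FIRST(S) = {λ, a, d, f}  (via G B a B, C)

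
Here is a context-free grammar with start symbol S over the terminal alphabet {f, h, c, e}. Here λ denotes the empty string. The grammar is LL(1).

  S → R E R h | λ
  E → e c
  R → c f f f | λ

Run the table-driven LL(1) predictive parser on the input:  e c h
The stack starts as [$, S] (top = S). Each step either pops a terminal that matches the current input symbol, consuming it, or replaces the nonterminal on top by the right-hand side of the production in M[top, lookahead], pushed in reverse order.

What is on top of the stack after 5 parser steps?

step 1: stack=$ S  input=e c h $  — expand S → R E R h
step 2: stack=$ h R E R  input=e c h $  — expand R → λ
step 3: stack=$ h R E  input=e c h $  — expand E → e c
step 4: stack=$ h R c e  input=e c h $  — match e
step 5: stack=$ h R c  input=c h $  — match c
Stack after step 5: $ h R (top = R).

R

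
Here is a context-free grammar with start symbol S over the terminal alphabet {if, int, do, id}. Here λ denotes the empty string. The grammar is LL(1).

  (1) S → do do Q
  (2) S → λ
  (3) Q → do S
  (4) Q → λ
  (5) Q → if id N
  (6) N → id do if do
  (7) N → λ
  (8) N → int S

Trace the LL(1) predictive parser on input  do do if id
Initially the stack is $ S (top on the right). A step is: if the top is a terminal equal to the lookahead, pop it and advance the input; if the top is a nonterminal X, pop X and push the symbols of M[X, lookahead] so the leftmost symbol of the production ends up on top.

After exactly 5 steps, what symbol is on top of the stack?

step 1: stack=$ S  input=do do if id $  — expand S → do do Q
step 2: stack=$ Q do do  input=do do if id $  — match do
step 3: stack=$ Q do  input=do if id $  — match do
step 4: stack=$ Q  input=if id $  — expand Q → if id N
step 5: stack=$ N id if  input=if id $  — match if
Stack after step 5: $ N id (top = id).

id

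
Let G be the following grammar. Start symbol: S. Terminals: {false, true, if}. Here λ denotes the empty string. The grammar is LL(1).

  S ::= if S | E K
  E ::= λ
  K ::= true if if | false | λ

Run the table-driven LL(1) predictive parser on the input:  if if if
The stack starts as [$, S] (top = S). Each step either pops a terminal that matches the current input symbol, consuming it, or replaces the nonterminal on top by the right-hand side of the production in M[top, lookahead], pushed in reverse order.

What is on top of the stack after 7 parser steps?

E

     Stack   Input       Action
  1  $ S     if if if $  expand S ::= if S
  2  $ S if  if if if $  match if
  3  $ S     if if $     expand S ::= if S
  4  $ S if  if if $     match if
  5  $ S     if $        expand S ::= if S
  6  $ S if  if $        match if
  7  $ S     $           expand S ::= E K
Stack after step 7: $ K E (top = E).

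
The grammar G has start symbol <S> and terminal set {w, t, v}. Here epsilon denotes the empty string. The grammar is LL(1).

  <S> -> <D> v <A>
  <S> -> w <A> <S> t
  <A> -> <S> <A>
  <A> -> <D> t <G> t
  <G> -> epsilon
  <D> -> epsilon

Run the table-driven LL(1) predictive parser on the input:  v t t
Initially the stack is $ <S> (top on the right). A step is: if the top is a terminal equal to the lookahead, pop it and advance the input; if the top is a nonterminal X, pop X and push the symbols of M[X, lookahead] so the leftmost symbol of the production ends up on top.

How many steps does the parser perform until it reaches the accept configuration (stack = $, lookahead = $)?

     Stack          Input    Action
  1  $ <S>          v t t $  expand <S> -> <D> v <A>
  2  $ <A> v <D>    v t t $  expand <D> -> epsilon
  3  $ <A> v        v t t $  match v
  4  $ <A>          t t $    expand <A> -> <D> t <G> t
  5  $ t <G> t <D>  t t $    expand <D> -> epsilon
  6  $ t <G> t      t t $    match t
  7  $ t <G>        t $      expand <G> -> epsilon
  8  $ t            t $      match t
Accept reached after 8 steps.

8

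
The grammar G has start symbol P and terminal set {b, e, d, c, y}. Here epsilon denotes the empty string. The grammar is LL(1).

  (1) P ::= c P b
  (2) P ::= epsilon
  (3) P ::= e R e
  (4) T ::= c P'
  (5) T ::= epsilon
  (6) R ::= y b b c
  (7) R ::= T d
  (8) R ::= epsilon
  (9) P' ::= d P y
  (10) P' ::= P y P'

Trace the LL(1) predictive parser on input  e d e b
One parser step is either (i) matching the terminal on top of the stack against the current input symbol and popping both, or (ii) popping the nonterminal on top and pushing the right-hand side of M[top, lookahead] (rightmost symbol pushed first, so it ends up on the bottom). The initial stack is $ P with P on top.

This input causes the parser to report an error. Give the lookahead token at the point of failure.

b

     Stack    Input      Action
  1  $ P      e d e b $  expand P ::= e R e
  2  $ e R e  e d e b $  match e
  3  $ e R    d e b $    expand R ::= T d
  4  $ e d T  d e b $    expand T ::= epsilon
  5  $ e d    d e b $    match d
  6  $ e      e b $      match e
  7  $        b $        error: stack empty but input remains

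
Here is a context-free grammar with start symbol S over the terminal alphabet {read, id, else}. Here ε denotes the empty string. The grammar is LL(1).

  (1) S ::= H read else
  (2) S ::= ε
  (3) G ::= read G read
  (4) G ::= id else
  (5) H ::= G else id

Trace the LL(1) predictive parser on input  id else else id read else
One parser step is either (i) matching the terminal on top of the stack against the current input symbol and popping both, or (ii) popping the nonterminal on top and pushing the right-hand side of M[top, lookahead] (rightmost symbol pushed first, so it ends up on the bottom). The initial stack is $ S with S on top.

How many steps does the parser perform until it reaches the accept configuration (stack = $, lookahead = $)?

9

step 1: stack=$ S  input=id else else id read else $  — expand S ::= H read else
step 2: stack=$ else read H  input=id else else id read else $  — expand H ::= G else id
step 3: stack=$ else read id else G  input=id else else id read else $  — expand G ::= id else
step 4: stack=$ else read id else else id  input=id else else id read else $  — match id
step 5: stack=$ else read id else else  input=else else id read else $  — match else
step 6: stack=$ else read id else  input=else id read else $  — match else
step 7: stack=$ else read id  input=id read else $  — match id
step 8: stack=$ else read  input=read else $  — match read
step 9: stack=$ else  input=else $  — match else
Accept reached after 9 steps.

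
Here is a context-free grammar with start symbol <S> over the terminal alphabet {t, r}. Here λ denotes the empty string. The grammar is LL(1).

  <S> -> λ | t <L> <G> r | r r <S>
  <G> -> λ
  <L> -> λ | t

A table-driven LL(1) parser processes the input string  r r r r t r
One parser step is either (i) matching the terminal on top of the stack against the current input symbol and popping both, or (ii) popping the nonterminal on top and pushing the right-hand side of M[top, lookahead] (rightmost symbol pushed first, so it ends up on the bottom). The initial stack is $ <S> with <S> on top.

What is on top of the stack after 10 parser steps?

      Stack          Input          Action
   1  $ <S>          r r r r t r $  expand <S> -> r r <S>
   2  $ <S> r r      r r r r t r $  match r
   3  $ <S> r        r r r t r $    match r
   4  $ <S>          r r t r $      expand <S> -> r r <S>
   5  $ <S> r r      r r t r $      match r
   6  $ <S> r        r t r $        match r
   7  $ <S>          t r $          expand <S> -> t <L> <G> r
   8  $ r <G> <L> t  t r $          match t
   9  $ r <G> <L>    r $            expand <L> -> λ
  10  $ r <G>        r $            expand <G> -> λ
Stack after step 10: $ r (top = r).

r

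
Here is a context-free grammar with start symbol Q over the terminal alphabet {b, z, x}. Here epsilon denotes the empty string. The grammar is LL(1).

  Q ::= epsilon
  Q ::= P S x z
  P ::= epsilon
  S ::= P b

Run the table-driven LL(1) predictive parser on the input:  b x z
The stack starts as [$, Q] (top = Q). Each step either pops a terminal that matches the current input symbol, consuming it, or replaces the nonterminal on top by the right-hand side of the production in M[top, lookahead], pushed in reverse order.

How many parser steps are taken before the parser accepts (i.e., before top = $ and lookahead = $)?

step 1: stack=$ Q  input=b x z $  — expand Q ::= P S x z
step 2: stack=$ z x S P  input=b x z $  — expand P ::= epsilon
step 3: stack=$ z x S  input=b x z $  — expand S ::= P b
step 4: stack=$ z x b P  input=b x z $  — expand P ::= epsilon
step 5: stack=$ z x b  input=b x z $  — match b
step 6: stack=$ z x  input=x z $  — match x
step 7: stack=$ z  input=z $  — match z
Accept reached after 7 steps.

7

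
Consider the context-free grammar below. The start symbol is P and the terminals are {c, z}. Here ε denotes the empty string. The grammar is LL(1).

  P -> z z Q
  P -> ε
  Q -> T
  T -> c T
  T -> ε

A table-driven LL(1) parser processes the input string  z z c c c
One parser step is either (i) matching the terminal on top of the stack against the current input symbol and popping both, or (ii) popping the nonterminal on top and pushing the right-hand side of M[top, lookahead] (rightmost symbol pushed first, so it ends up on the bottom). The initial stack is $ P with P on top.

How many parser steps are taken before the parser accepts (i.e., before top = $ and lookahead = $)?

11

step 1: stack=$ P  input=z z c c c $  — expand P -> z z Q
step 2: stack=$ Q z z  input=z z c c c $  — match z
step 3: stack=$ Q z  input=z c c c $  — match z
step 4: stack=$ Q  input=c c c $  — expand Q -> T
step 5: stack=$ T  input=c c c $  — expand T -> c T
step 6: stack=$ T c  input=c c c $  — match c
step 7: stack=$ T  input=c c $  — expand T -> c T
step 8: stack=$ T c  input=c c $  — match c
step 9: stack=$ T  input=c $  — expand T -> c T
step 10: stack=$ T c  input=c $  — match c
step 11: stack=$ T  input=$  — expand T -> ε
Accept reached after 11 steps.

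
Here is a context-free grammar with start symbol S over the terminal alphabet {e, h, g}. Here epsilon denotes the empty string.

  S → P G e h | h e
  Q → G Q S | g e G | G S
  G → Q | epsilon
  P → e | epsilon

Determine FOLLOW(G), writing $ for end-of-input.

FIRST(P): from P→e we get {e}; from P→epsilon we get {epsilon}. So FIRST(P) = {epsilon, e}.
FIRST(S): from S→P G e h we get {e, g, h}; from S→h e we get {h}. So FIRST(S) = {e, g, h}.
FIRST(Q): from Q→G Q S we get {e, g, h}; from Q→g e G we get {g}; from Q→G S we get {e, g, h}. So FIRST(Q) = {e, g, h}.
FIRST(G): from G→Q we get {e, g, h}; from G→epsilon we get {epsilon}. So FIRST(G) = {epsilon, e, g, h}.
FOLLOW(S) includes $ since S is the start symbol.
FOLLOW(P): in S→P G e h, P is followed by G e h with FIRST {e, g, h}. Thus FOLLOW(P) = {e, g, h}.
FOLLOW(S): in Q→G Q S, the suffix after S is empty, so FOLLOW(S) ⊇ FOLLOW(Q) = {e, g, h}; in Q→G S, the suffix after S is empty, so FOLLOW(S) ⊇ FOLLOW(Q) = {e, g, h}. Thus FOLLOW(S) = {$, e, g, h}.
FOLLOW(Q): in Q→G Q S, Q is followed by S with FIRST {e, g, h}; in G→Q, the suffix after Q is empty, so FOLLOW(Q) ⊇ FOLLOW(G) = {e, g, h}. Thus FOLLOW(Q) = {e, g, h}.
FOLLOW(G): in S→P G e h, G is followed by e h with FIRST {e}; in Q→G Q S, G is followed by Q S with FIRST {e, g, h}; in Q→g e G, the suffix after G is empty, so FOLLOW(G) ⊇ FOLLOW(Q) = {e, g, h}; in Q→G S, G is followed by S with FIRST {e, g, h}. Thus FOLLOW(G) = {e, g, h}.

{e, g, h}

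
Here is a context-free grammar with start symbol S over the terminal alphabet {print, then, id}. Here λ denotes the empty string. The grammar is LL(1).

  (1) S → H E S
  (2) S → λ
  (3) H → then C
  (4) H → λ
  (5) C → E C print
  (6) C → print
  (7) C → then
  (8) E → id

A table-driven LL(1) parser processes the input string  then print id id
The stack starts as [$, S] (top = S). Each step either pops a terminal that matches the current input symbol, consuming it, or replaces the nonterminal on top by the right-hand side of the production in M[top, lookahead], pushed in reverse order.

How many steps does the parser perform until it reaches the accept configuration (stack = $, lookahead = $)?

step 1: stack=$ S  input=then print id id $  — expand S → H E S
step 2: stack=$ S E H  input=then print id id $  — expand H → then C
step 3: stack=$ S E C then  input=then print id id $  — match then
step 4: stack=$ S E C  input=print id id $  — expand C → print
step 5: stack=$ S E print  input=print id id $  — match print
step 6: stack=$ S E  input=id id $  — expand E → id
step 7: stack=$ S id  input=id id $  — match id
step 8: stack=$ S  input=id $  — expand S → H E S
step 9: stack=$ S E H  input=id $  — expand H → λ
step 10: stack=$ S E  input=id $  — expand E → id
step 11: stack=$ S id  input=id $  — match id
step 12: stack=$ S  input=$  — expand S → λ
Accept reached after 12 steps.

12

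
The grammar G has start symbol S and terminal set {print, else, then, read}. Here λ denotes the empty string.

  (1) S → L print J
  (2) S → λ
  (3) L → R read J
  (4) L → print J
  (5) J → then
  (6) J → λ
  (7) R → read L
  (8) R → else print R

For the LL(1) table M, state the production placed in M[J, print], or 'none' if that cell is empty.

J → λ

FIRST(J): from J→then we get {then}; from J→λ we get {λ}. So FIRST(J) = {λ, then}.
FIRST(R): from R→read L we get {read}; from R→else print R we get {else}. So FIRST(R) = {else, read}.
FIRST(L): from L→R read J we get {else, read}; from L→print J we get {print}. So FIRST(L) = {else, print, read}.
FIRST(S): from S→L print J we get {else, print, read}; from S→λ we get {λ}. So FIRST(S) = {λ, else, print, read}.
FOLLOW(S) includes $ since S is the start symbol.
FOLLOW(S): S appears on no right-hand side. Thus FOLLOW(S) = {$}.
FOLLOW(L): in S→L print J, L is followed by print J with FIRST {print}; in R→read L, the suffix after L is empty, so FOLLOW(L) ⊇ FOLLOW(R) = {read}. Thus FOLLOW(L) = {print, read}.
FOLLOW(J): in S→L print J, the suffix after J is empty, so FOLLOW(J) ⊇ FOLLOW(S) = {$}; in L→R read J, the suffix after J is empty, so FOLLOW(J) ⊇ FOLLOW(L) = {print, read}; in L→print J, the suffix after J is empty, so FOLLOW(J) ⊇ FOLLOW(L) = {print, read}. Thus FOLLOW(J) = {$, print, read}.
For J → then: FIRST(then) = {then}, so it goes in M[J, t] for t ∈ {then}.
For J → λ: FIRST(λ) = {λ}, so it goes in M[J, t] for t ∈ {}; since λ ∈ FIRST, also for every t ∈ FOLLOW(J) = {$, print, read}.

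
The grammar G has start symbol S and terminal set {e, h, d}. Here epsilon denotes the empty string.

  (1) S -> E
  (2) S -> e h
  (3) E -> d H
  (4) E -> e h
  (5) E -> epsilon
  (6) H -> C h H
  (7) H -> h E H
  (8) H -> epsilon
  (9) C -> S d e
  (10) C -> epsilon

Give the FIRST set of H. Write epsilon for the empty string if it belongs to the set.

{epsilon, d, e, h}

FIRST(E) = {epsilon, d, e}
FIRST(S) = {epsilon, d, e}  (via E)
FIRST(C) = {epsilon, d, e}  (via S d e)
FIRST(H) = {epsilon, d, e, h}  (via C h H)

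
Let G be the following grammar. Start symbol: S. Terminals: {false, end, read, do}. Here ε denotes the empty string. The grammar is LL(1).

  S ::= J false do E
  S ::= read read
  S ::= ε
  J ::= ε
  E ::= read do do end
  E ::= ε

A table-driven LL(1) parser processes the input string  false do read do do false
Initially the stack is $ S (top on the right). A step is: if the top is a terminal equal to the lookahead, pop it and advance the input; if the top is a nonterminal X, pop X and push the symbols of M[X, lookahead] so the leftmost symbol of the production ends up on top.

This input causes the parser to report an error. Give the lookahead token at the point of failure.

false

step 1: stack=$ S  input=false do read do do false $  — expand S ::= J false do E
step 2: stack=$ E do false J  input=false do read do do false $  — expand J ::= ε
step 3: stack=$ E do false  input=false do read do do false $  — match false
step 4: stack=$ E do  input=do read do do false $  — match do
step 5: stack=$ E  input=read do do false $  — expand E ::= read do do end
step 6: stack=$ end do do read  input=read do do false $  — match read
step 7: stack=$ end do do  input=do do false $  — match do
step 8: stack=$ end do  input=do false $  — match do
step 9: stack=$ end  input=false $  — error: top is terminal end but lookahead is false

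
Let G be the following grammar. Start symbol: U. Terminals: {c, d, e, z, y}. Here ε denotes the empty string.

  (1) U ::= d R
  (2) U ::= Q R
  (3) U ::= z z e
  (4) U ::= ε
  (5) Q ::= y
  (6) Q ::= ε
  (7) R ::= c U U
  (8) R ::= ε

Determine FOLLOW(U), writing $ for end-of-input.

FIRST(Q) = {ε, y}
FIRST(R) = {ε, c}
FIRST(U) = {ε, c, d, y, z}  (via Q R)
FOLLOW(U) includes $ since U is the start symbol.
FOLLOW(U): in R::=c U U (occurrence 1), U is followed by U with FIRST {ε, c, d, y, z}; in R::=c U U (occurrence 1), the suffix after U is nullable, so FOLLOW(U) ⊇ FOLLOW(R) = {$, c, d, y, z}; in R::=c U U (occurrence 2), the suffix after U is empty, so FOLLOW(U) ⊇ FOLLOW(R) = {$, c, d, y, z}. Thus FOLLOW(U) = {$, c, d, y, z}.
FOLLOW(Q): in U::=Q R, Q is followed by R with FIRST {ε, c}; in U::=Q R, the suffix after Q is nullable, so FOLLOW(Q) ⊇ FOLLOW(U) = {$, c, d, y, z}. Thus FOLLOW(Q) = {$, c, d, y, z}.
FOLLOW(R): in U::=d R, the suffix after R is empty, so FOLLOW(R) ⊇ FOLLOW(U) = {$, c, d, y, z}; in U::=Q R, the suffix after R is empty, so FOLLOW(R) ⊇ FOLLOW(U) = {$, c, d, y, z}. Thus FOLLOW(R) = {$, c, d, y, z}.

{$, c, d, y, z}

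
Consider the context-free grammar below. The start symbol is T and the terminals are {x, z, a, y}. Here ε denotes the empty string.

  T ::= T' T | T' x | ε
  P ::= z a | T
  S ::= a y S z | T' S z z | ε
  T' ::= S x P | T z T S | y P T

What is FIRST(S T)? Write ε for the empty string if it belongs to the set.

FIRST(T) = {ε, a, x, y, z}  (via T' T, T' x)
FIRST(P) = {ε, a, x, y, z}  (via T)
FIRST(S) = {ε, a, x, y, z}  (via T' S z z)
FIRST(T') = {a, x, y, z}  (via S x P, T z T S)
FIRST(S T): take FIRST of each symbol in turn, carrying on past any symbol whose FIRST contains ε; result {ε, a, x, y, z}.

{ε, a, x, y, z}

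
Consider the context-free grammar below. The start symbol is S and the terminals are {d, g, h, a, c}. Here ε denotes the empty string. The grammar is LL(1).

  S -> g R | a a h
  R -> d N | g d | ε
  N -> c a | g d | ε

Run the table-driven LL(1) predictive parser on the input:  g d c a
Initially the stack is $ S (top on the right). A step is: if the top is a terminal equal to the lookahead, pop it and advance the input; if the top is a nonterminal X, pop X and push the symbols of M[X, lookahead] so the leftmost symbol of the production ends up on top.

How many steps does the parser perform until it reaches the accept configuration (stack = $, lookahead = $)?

     Stack  Input      Action
  1  $ S    g d c a $  expand S -> g R
  2  $ R g  g d c a $  match g
  3  $ R    d c a $    expand R -> d N
  4  $ N d  d c a $    match d
  5  $ N    c a $      expand N -> c a
  6  $ a c  c a $      match c
  7  $ a    a $        match a
Accept reached after 7 steps.

7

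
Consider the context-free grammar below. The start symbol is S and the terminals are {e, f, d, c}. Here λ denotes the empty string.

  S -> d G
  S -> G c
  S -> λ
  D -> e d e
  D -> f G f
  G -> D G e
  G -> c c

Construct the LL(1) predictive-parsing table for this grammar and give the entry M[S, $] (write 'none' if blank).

S -> λ

FIRST(D): from D->e d e we get {e}; from D->f G f we get {f}. So FIRST(D) = {e, f}.
FIRST(G): from G->D G e we get {e, f}; from G->c c we get {c}. So FIRST(G) = {c, e, f}.
FIRST(S): from S->d G we get {d}; from S->G c we get {c, e, f}; from S->λ we get {λ}. So FIRST(S) = {λ, c, d, e, f}.
FOLLOW(S) includes $ since S is the start symbol.
FOLLOW(S): S appears on no right-hand side. Thus FOLLOW(S) = {$}.
For S -> d G: FIRST(d G) = {d}, so it goes in M[S, t] for t ∈ {d}.
For S -> G c: FIRST(G c) = {c, e, f}, so it goes in M[S, t] for t ∈ {c, e, f}.
For S -> λ: FIRST(λ) = {λ}, so it goes in M[S, t] for t ∈ {}; since λ ∈ FIRST, also for every t ∈ FOLLOW(S) = {$}.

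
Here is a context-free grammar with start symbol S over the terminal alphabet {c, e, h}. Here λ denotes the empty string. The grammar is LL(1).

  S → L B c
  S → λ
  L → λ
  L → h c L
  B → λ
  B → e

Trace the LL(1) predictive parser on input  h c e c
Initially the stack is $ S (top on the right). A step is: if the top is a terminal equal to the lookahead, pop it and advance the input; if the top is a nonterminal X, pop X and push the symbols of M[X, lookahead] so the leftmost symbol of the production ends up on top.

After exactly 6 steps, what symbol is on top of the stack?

step 1: stack=$ S  input=h c e c $  — expand S → L B c
step 2: stack=$ c B L  input=h c e c $  — expand L → h c L
step 3: stack=$ c B L c h  input=h c e c $  — match h
step 4: stack=$ c B L c  input=c e c $  — match c
step 5: stack=$ c B L  input=e c $  — expand L → λ
step 6: stack=$ c B  input=e c $  — expand B → e
Stack after step 6: $ c e (top = e).

e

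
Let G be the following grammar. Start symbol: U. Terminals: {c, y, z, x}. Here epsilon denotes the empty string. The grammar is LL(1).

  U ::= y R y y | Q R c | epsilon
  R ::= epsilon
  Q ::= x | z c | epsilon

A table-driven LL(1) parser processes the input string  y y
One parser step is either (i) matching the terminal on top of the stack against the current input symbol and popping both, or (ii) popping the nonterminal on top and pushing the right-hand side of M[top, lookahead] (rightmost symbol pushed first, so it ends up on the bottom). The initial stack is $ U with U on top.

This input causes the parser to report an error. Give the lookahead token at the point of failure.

$

     Stack      Input  Action
  1  $ U        y y $  expand U ::= y R y y
  2  $ y y R y  y y $  match y
  3  $ y y R    y $    expand R ::= epsilon
  4  $ y y      y $    match y
  5  $ y        $      error: top is terminal y but lookahead is $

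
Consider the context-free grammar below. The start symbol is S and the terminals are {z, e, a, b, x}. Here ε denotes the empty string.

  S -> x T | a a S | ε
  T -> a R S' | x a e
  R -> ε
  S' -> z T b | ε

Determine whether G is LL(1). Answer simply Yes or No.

FIRST(S) = {ε, a, x}
FIRST(T) = {a, x}
FIRST(R) = {ε}
FIRST(S') = {ε, z}
FOLLOW(S) = {$}
FOLLOW(T) = {$, b}
FOLLOW(R) = {$, b, z}
FOLLOW(S') = {$, b}
Each cell of M receives at most one production.

Yes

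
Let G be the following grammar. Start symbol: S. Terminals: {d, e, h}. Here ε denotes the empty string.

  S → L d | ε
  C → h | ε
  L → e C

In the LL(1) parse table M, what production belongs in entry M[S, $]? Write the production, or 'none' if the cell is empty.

S → ε

FIRST(C): from C→h we get {h}; from C→ε we get {ε}. So FIRST(C) = {ε, h}.
FIRST(L): from L→e C we get {e}. So FIRST(L) = {e}.
FIRST(S): from S→L d we get {e}; from S→ε we get {ε}. So FIRST(S) = {ε, e}.
FOLLOW(S) includes $ since S is the start symbol.
FOLLOW(S): S appears on no right-hand side. Thus FOLLOW(S) = {$}.
For S → L d: FIRST(L d) = {e}, so it goes in M[S, t] for t ∈ {e}.
For S → ε: FIRST(ε) = {ε}, so it goes in M[S, t] for t ∈ {}; since ε ∈ FIRST, also for every t ∈ FOLLOW(S) = {$}.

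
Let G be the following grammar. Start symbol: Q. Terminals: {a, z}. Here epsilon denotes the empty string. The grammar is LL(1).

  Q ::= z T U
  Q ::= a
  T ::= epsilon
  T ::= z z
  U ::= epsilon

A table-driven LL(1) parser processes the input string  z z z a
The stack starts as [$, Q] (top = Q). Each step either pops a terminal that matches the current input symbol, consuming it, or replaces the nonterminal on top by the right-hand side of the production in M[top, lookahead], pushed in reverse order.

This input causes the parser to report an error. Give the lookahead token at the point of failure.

     Stack    Input      Action
  1  $ Q      z z z a $  expand Q ::= z T U
  2  $ U T z  z z z a $  match z
  3  $ U T    z z a $    expand T ::= z z
  4  $ U z z  z z a $    match z
  5  $ U z    z a $      match z
  6  $ U      a $        error: M[U, a] is empty

a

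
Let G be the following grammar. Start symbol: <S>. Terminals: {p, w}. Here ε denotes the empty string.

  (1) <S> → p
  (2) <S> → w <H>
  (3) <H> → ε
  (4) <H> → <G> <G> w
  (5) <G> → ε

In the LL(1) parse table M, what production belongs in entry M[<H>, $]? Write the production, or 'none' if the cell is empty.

<H> → ε

FIRST(<S>) = {p, w}
FIRST(<G>) = {ε}
FIRST(<H>) = {ε, w}  (via <G> <G> w)
FOLLOW(<S>) includes $ since <S> is the start symbol.
FOLLOW(<S>): <S> appears on no right-hand side. Thus FOLLOW(<S>) = {$}.
FOLLOW(<H>): in <S>→w <H>, the suffix after <H> is empty, so FOLLOW(<H>) ⊇ FOLLOW(<S>) = {$}. Thus FOLLOW(<H>) = {$}.
For <H> → ε: FIRST(ε) = {ε}, so it goes in M[<H>, t] for t ∈ {}; since ε ∈ FIRST, also for every t ∈ FOLLOW(<H>) = {$}.
For <H> → <G> <G> w: FIRST(<G> <G> w) = {w}, so it goes in M[<H>, t] for t ∈ {w}.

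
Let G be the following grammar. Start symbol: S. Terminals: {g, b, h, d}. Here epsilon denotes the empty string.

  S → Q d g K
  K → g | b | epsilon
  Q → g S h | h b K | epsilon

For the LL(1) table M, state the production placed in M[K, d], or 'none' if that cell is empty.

FIRST(K) = {epsilon, b, g}
FIRST(Q) = {epsilon, g, h}
FIRST(S) = {d, g, h}  (via Q d g K)
FOLLOW(S) includes $ since S is the start symbol.
FOLLOW(S): in Q→g S h, S is followed by h with FIRST {h}. Thus FOLLOW(S) = {$, h}.
FOLLOW(Q): in S→Q d g K, Q is followed by d g K with FIRST {d}. Thus FOLLOW(Q) = {d}.
FOLLOW(K): in S→Q d g K, the suffix after K is empty, so FOLLOW(K) ⊇ FOLLOW(S) = {$, h}; in Q→h b K, the suffix after K is empty, so FOLLOW(K) ⊇ FOLLOW(Q) = {d}. Thus FOLLOW(K) = {$, d, h}.
For K → g: FIRST(g) = {g}, so it goes in M[K, t] for t ∈ {g}.
For K → b: FIRST(b) = {b}, so it goes in M[K, t] for t ∈ {b}.
For K → epsilon: FIRST(epsilon) = {epsilon}, so it goes in M[K, t] for t ∈ {}; since epsilon ∈ FIRST, also for every t ∈ FOLLOW(K) = {$, d, h}.

K → epsilon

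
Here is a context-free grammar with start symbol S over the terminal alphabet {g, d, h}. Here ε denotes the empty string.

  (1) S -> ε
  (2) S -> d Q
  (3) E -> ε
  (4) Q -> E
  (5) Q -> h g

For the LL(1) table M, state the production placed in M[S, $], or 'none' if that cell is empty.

FIRST(S) = {ε, d}
FIRST(E) = {ε}
FIRST(Q) = {ε, h}  (via E)
FOLLOW(S) includes $ since S is the start symbol.
FOLLOW(S): S appears on no right-hand side. Thus FOLLOW(S) = {$}.
For S -> ε: FIRST(ε) = {ε}, so it goes in M[S, t] for t ∈ {}; since ε ∈ FIRST, also for every t ∈ FOLLOW(S) = {$}.
For S -> d Q: FIRST(d Q) = {d}, so it goes in M[S, t] for t ∈ {d}.

S -> ε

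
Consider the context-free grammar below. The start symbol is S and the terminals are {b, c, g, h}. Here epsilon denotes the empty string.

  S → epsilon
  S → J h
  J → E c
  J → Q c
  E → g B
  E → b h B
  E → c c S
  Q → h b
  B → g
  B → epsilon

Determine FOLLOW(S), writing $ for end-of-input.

FIRST(E): from E→g B we get {g}; from E→b h B we get {b}; from E→c c S we get {c}. So FIRST(E) = {b, c, g}.
FIRST(Q): from Q→h b we get {h}. So FIRST(Q) = {h}.
FIRST(B): from B→g we get {g}; from B→epsilon we get {epsilon}. So FIRST(B) = {epsilon, g}.
FIRST(J): from J→E c we get {b, c, g}; from J→Q c we get {h}. So FIRST(J) = {b, c, g, h}.
FIRST(S): from S→epsilon we get {epsilon}; from S→J h we get {b, c, g, h}. So FIRST(S) = {epsilon, b, c, g, h}.
FOLLOW(S) includes $ since S is the start symbol.
FOLLOW(J): in S→J h, J is followed by h with FIRST {h}. Thus FOLLOW(J) = {h}.
FOLLOW(E): in J→E c, E is followed by c with FIRST {c}. Thus FOLLOW(E) = {c}.
FOLLOW(S): in E→c c S, the suffix after S is empty, so FOLLOW(S) ⊇ FOLLOW(E) = {c}. Thus FOLLOW(S) = {$, c}.
FOLLOW(Q): in J→Q c, Q is followed by c with FIRST {c}. Thus FOLLOW(Q) = {c}.
FOLLOW(B): in E→g B, the suffix after B is empty, so FOLLOW(B) ⊇ FOLLOW(E) = {c}; in E→b h B, the suffix after B is empty, so FOLLOW(B) ⊇ FOLLOW(E) = {c}. Thus FOLLOW(B) = {c}.

{$, c}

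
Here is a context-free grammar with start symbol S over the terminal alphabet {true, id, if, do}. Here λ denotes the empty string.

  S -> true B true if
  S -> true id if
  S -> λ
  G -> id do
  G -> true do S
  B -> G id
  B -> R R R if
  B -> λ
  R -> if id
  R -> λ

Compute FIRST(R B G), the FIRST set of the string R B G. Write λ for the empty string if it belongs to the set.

{id, if, true}

FIRST(S) = {λ, true}
FIRST(G) = {id, true}
FIRST(R) = {λ, if}
FIRST(B) = {λ, id, if, true}  (via G id, R R R if)
FIRST(R B G): take FIRST of each symbol in turn, carrying on past any symbol whose FIRST contains λ; result {id, if, true}.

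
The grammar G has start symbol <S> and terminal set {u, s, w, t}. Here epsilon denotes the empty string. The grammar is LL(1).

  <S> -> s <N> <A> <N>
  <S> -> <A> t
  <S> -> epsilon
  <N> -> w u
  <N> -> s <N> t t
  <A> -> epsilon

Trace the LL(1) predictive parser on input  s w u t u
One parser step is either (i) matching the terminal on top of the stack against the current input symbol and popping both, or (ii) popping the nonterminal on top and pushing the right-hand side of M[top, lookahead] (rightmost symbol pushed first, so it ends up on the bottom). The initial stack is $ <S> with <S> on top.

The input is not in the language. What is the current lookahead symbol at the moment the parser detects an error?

t

     Stack            Input        Action
  1  $ <S>            s w u t u $  expand <S> -> s <N> <A> <N>
  2  $ <N> <A> <N> s  s w u t u $  match s
  3  $ <N> <A> <N>    w u t u $    expand <N> -> w u
  4  $ <N> <A> u w    w u t u $    match w
  5  $ <N> <A> u      u t u $      match u
  6  $ <N> <A>        t u $        expand <A> -> epsilon
  7  $ <N>            t u $        error: M[<N>, t] is empty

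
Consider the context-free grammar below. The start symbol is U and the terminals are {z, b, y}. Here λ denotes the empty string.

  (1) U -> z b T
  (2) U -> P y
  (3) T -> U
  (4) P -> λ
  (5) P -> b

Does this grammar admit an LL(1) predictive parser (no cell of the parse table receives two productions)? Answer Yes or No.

FIRST(U) = {b, y, z}
FIRST(T) = {b, y, z}
FIRST(P) = {λ, b}
FOLLOW(U) = {$}
FOLLOW(T) = {$}
FOLLOW(P) = {y}
Each cell of M receives at most one production.

Yes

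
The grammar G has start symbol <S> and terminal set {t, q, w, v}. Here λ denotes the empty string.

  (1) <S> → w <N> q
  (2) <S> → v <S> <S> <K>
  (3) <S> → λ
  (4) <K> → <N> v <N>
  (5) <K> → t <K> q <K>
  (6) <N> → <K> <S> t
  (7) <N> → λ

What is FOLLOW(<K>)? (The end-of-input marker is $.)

FIRST(<S>) = {λ, v, w}
FIRST(<K>) = {t, v}  (via <N> v <N>)
FIRST(<N>) = {λ, t, v}  (via <K> <S> t)
FOLLOW(<S>) includes $ since <S> is the start symbol.
FOLLOW(<S>): in <S>→v <S> <S> <K> (occurrence 1), <S> is followed by <S> <K> with FIRST {t, v, w}; in <S>→v <S> <S> <K> (occurrence 2), <S> is followed by <K> with FIRST {t, v}; in <N>→<K> <S> t, <S> is followed by t with FIRST {t}. Thus FOLLOW(<S>) = {$, t, v, w}.
FOLLOW(<K>): in <S>→v <S> <S> <K>, the suffix after <K> is empty, so FOLLOW(<K>) ⊇ FOLLOW(<S>) = {$, t, v, w}; in <K>→t <K> q <K> (occurrence 1), <K> is followed by q <K> with FIRST {q}; in <K>→t <K> q <K> (occurrence 2), the suffix after <K> is empty (adds nothing new); in <N>→<K> <S> t, <K> is followed by <S> t with FIRST {t, v, w}. Thus FOLLOW(<K>) = {$, q, t, v, w}.
FOLLOW(<N>): in <S>→w <N> q, <N> is followed by q with FIRST {q}; in <K>→<N> v <N> (occurrence 1), <N> is followed by v <N> with FIRST {v}; in <K>→<N> v <N> (occurrence 2), the suffix after <N> is empty, so FOLLOW(<N>) ⊇ FOLLOW(<K>) = {$, q, t, v, w}. Thus FOLLOW(<N>) = {$, q, t, v, w}.

{$, q, t, v, w}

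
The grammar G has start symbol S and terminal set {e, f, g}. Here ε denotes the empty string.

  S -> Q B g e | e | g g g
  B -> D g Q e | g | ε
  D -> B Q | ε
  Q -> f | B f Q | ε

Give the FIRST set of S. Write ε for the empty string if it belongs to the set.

FIRST(S): from S->Q B g e we get {f, g}; from S->e we get {e}; from S->g g g we get {g}. So FIRST(S) = {e, f, g}.
FIRST(B): from B->D g Q e we get {f, g}; from B->g we get {g}; from B->ε we get {ε}. So FIRST(B) = {ε, f, g}.
FIRST(Q): from Q->f we get {f}; from Q->B f Q we get {f, g}; from Q->ε we get {ε}. So FIRST(Q) = {ε, f, g}.
FIRST(D): from D->B Q we get {ε, f, g}; from D->ε we get {ε}. So FIRST(D) = {ε, f, g}.

{e, f, g}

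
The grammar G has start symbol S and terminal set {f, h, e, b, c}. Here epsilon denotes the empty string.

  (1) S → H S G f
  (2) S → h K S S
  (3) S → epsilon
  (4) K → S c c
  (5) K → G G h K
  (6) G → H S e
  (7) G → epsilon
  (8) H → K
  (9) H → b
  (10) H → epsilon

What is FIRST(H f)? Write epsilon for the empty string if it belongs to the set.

{b, c, e, f, h}

FIRST(S): from S→H S G f we get {b, c, e, f, h}; from S→h K S S we get {h}; from S→epsilon we get {epsilon}. So FIRST(S) = {epsilon, b, c, e, f, h}.
FIRST(K): from K→S c c we get {b, c, e, f, h}; from K→G G h K we get {b, c, e, f, h}. So FIRST(K) = {b, c, e, f, h}.
FIRST(H): from H→K we get {b, c, e, f, h}; from H→b we get {b}; from H→epsilon we get {epsilon}. So FIRST(H) = {epsilon, b, c, e, f, h}.
FIRST(G): from G→H S e we get {b, c, e, f, h}; from G→epsilon we get {epsilon}. So FIRST(G) = {epsilon, b, c, e, f, h}.
FIRST(H f): take FIRST of each symbol in turn, carrying on past any symbol whose FIRST contains epsilon; result {b, c, e, f, h}.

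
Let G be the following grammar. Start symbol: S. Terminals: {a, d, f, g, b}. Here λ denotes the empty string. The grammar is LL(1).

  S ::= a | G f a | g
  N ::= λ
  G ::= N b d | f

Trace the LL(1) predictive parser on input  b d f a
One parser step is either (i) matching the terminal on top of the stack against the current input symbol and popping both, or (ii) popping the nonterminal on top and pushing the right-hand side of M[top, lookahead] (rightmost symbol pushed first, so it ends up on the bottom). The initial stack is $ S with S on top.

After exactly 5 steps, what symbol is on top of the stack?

f

     Stack        Input      Action
  1  $ S          b d f a $  expand S ::= G f a
  2  $ a f G      b d f a $  expand G ::= N b d
  3  $ a f d b N  b d f a $  expand N ::= λ
  4  $ a f d b    b d f a $  match b
  5  $ a f d      d f a $    match d
Stack after step 5: $ a f (top = f).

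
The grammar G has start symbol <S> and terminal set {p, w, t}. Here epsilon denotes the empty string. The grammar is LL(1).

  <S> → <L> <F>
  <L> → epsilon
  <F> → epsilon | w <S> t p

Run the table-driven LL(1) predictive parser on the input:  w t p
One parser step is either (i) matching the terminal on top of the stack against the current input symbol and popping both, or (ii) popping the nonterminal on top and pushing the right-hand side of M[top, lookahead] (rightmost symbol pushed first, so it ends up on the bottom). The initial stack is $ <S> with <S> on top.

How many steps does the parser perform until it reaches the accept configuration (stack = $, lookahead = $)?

step 1: stack=$ <S>  input=w t p $  — expand <S> → <L> <F>
step 2: stack=$ <F> <L>  input=w t p $  — expand <L> → epsilon
step 3: stack=$ <F>  input=w t p $  — expand <F> → w <S> t p
step 4: stack=$ p t <S> w  input=w t p $  — match w
step 5: stack=$ p t <S>  input=t p $  — expand <S> → <L> <F>
step 6: stack=$ p t <F> <L>  input=t p $  — expand <L> → epsilon
step 7: stack=$ p t <F>  input=t p $  — expand <F> → epsilon
step 8: stack=$ p t  input=t p $  — match t
step 9: stack=$ p  input=p $  — match p
Accept reached after 9 steps.

9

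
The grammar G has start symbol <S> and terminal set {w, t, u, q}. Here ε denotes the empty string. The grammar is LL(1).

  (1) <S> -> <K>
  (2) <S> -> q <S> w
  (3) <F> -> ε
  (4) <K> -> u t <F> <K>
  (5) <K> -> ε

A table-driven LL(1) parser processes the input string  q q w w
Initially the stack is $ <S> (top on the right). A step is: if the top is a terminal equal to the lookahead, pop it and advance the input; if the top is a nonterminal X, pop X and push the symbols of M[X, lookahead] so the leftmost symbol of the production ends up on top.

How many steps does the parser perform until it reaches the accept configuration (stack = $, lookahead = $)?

     Stack        Input      Action
  1  $ <S>        q q w w $  expand <S> -> q <S> w
  2  $ w <S> q    q q w w $  match q
  3  $ w <S>      q w w $    expand <S> -> q <S> w
  4  $ w w <S> q  q w w $    match q
  5  $ w w <S>    w w $      expand <S> -> <K>
  6  $ w w <K>    w w $      expand <K> -> ε
  7  $ w w        w w $      match w
  8  $ w          w $        match w
Accept reached after 8 steps.

8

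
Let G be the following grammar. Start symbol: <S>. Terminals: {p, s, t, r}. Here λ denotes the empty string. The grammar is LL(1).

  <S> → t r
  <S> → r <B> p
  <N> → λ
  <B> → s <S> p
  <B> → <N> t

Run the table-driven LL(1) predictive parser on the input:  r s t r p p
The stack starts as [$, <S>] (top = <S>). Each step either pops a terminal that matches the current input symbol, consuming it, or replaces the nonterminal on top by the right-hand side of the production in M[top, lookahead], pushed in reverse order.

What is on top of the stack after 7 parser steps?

p

     Stack        Input          Action
  1  $ <S>        r s t r p p $  expand <S> → r <B> p
  2  $ p <B> r    r s t r p p $  match r
  3  $ p <B>      s t r p p $    expand <B> → s <S> p
  4  $ p p <S> s  s t r p p $    match s
  5  $ p p <S>    t r p p $      expand <S> → t r
  6  $ p p r t    t r p p $      match t
  7  $ p p r      r p p $        match r
Stack after step 7: $ p p (top = p).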